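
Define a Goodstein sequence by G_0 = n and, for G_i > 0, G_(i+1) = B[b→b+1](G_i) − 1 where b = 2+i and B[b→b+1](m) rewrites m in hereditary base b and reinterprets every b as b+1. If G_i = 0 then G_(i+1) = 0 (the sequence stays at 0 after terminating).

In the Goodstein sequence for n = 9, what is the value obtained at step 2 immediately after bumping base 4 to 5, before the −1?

i=0: 9 = 2^(2 + 1) + 1 (b=2); 2→3: 3^(3 + 1) + 1 = 82; 82−1 = 81
i=1: 81 = 3^(3 + 1) (b=3); 3→4: 4^(4 + 1) = 1024; 1024−1 = 1023
i=2: 1023 = 3·4^4 + 3·4^3 + 3·4^2 + 3·4 + 3 (b=4); 4→5: 3·5^5 + 3·5^3 + 3·5^2 + 3·5 + 3 = 9843; 9843−1 = 9842

9843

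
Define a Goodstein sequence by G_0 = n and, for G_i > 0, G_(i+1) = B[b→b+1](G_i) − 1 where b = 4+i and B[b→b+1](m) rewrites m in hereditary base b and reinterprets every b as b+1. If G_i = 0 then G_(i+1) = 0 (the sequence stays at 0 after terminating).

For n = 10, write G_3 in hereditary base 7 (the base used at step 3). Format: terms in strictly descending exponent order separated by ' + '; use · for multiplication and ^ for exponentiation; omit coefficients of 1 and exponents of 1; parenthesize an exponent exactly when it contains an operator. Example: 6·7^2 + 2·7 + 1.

7 + 6

base 4: 10 = 2·4 + 2; at 5: 2·5 + 2 = 12; next = 11
base 5: 11 = 2·5 + 1; at 6: 2·6 + 1 = 13; next = 12
base 6: 12 = 2·6; at 7: 2·7 = 14; next = 13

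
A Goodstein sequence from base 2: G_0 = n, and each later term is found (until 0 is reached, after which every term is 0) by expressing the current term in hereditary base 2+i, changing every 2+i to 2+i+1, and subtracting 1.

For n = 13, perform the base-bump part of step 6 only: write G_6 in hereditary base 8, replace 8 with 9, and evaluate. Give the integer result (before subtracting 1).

i=0: 13 = 2^(2 + 1) + 2^2 + 1 (b=2); 2→3: 3^(3 + 1) + 3^3 + 1 = 109; 109−1 = 108
i=1: 108 = 3^(3 + 1) + 3^3 (b=3); 3→4: 4^(4 + 1) + 4^4 = 1280; 1280−1 = 1279
i=2: 1279 = 4^(4 + 1) + 3·4^3 + 3·4^2 + 3·4 + 3 (b=4); 4→5: 5^(5 + 1) + 3·5^3 + 3·5^2 + 3·5 + 3 = 16093; 16093−1 = 16092
i=3: 16092 = 5^(5 + 1) + 3·5^3 + 3·5^2 + 3·5 + 2 (b=5); 5→6: 6^(6 + 1) + 3·6^3 + 3·6^2 + 3·6 + 2 = 280712; 280712−1 = 280711
i=4: 280711 = 6^(6 + 1) + 3·6^3 + 3·6^2 + 3·6 + 1 (b=6); 6→7: 7^(7 + 1) + 3·7^3 + 3·7^2 + 3·7 + 1 = 5765999; 5765999−1 = 5765998
i=5: 5765998 = 7^(7 + 1) + 3·7^3 + 3·7^2 + 3·7 (b=7); 7→8: 8^(8 + 1) + 3·8^3 + 3·8^2 + 3·8 = 134219480; 134219480−1 = 134219479

3486786856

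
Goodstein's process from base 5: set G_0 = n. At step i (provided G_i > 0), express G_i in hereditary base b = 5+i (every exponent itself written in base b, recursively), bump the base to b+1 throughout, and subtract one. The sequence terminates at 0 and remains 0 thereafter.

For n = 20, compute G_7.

(0) 20|_5 = 4·5 ↦ 4·6|_6 = 24 ⇒ 23
(1) 23|_6 = 3·6 + 5 ↦ 3·7 + 5|_7 = 26 ⇒ 25
(2) 25|_7 = 3·7 + 4 ↦ 3·8 + 4|_8 = 28 ⇒ 27
(3) 27|_8 = 3·8 + 3 ↦ 3·9 + 3|_9 = 30 ⇒ 29
(4) 29|_9 = 3·9 + 2 ↦ 3·10 + 2|_10 = 32 ⇒ 31
(5) 31|_10 = 3·10 + 1 ↦ 3·11 + 1|_11 = 34 ⇒ 33
(6) 33|_11 = 3·11 ↦ 3·12|_12 = 36 ⇒ 35

35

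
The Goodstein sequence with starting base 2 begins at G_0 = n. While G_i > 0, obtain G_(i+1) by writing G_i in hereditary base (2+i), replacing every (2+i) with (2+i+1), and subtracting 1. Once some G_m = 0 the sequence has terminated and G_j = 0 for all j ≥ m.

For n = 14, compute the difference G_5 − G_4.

5536249

step 0: 14 = 2^(2 + 1) + 2^2 + 2; sub 3 for 2: 3^(3 + 1) + 3^3 + 3; = 111; G_1 = 111−1 = 110
step 1: 110 = 3^(3 + 1) + 3^3 + 2; sub 4 for 3: 4^(4 + 1) + 4^4 + 2; = 1282; G_2 = 1282−1 = 1281
step 2: 1281 = 4^(4 + 1) + 4^4 + 1; sub 5 for 4: 5^(5 + 1) + 5^5 + 1; = 18751; G_3 = 18751−1 = 18750
step 3: 18750 = 5^(5 + 1) + 5^5; sub 6 for 5: 6^(6 + 1) + 6^6; = 326592; G_4 = 326592−1 = 326591
step 4: 326591 = 6^(6 + 1) + 5·6^5 + 5·6^4 + 5·6^3 + 5·6^2 + 5·6 + 5; sub 7 for 6: 7^(7 + 1) + 5·7^5 + 5·7^4 + 5·7^3 + 5·7^2 + 5·7 + 5; = 5862841; G_5 = 5862841−1 = 5862840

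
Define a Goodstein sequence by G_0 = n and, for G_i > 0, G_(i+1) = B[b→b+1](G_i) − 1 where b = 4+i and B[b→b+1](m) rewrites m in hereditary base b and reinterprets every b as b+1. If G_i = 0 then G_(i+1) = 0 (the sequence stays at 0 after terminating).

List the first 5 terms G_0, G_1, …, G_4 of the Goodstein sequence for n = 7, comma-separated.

[0] 7 ≡ 4 + 3 (base 4). Lift 5: 8. −1: 7.
[1] 7 ≡ 5 + 2 (base 5). Lift 6: 8. −1: 7.
[2] 7 ≡ 6 + 1 (base 6). Lift 7: 8. −1: 7.
[3] 7 ≡ 7 (base 7). Lift 8: 8. −1: 7.

7, 7, 7, 7, 7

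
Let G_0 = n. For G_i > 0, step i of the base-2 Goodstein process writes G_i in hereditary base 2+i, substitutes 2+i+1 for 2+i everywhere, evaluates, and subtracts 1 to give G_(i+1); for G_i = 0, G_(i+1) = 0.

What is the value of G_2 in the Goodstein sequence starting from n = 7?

259

G_0 = 7. HB_2(7) = 2^2 + 2 + 1. Bump = 31. G_1 = 30.
G_1 = 30. HB_3(30) = 3^3 + 3. Bump = 260. G_2 = 259.
G_2 = 259. HB_4(259) = 4^4 + 3. Bump = 3128. G_3 = 3127.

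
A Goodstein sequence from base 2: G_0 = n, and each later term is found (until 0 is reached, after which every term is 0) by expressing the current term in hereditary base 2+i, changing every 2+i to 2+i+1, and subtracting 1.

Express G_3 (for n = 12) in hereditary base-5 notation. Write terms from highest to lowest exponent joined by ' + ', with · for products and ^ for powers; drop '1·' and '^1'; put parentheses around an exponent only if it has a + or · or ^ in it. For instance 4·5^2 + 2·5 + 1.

5^(5 + 1) + 2·5^2 + 2·5

i=0: 12 = 2^(2 + 1) + 2^2 (b=2); 2→3: 3^(3 + 1) + 3^3 = 108; 108−1 = 107
i=1: 107 = 3^(3 + 1) + 2·3^2 + 2·3 + 2 (b=3); 3→4: 4^(4 + 1) + 2·4^2 + 2·4 + 2 = 1066; 1066−1 = 1065
i=2: 1065 = 4^(4 + 1) + 2·4^2 + 2·4 + 1 (b=4); 4→5: 5^(5 + 1) + 2·5^2 + 2·5 + 1 = 15686; 15686−1 = 15685
i=3: 15685 = 5^(5 + 1) + 2·5^2 + 2·5 (b=5); 5→6: 6^(6 + 1) + 2·6^2 + 2·6 = 280020; 280020−1 = 280019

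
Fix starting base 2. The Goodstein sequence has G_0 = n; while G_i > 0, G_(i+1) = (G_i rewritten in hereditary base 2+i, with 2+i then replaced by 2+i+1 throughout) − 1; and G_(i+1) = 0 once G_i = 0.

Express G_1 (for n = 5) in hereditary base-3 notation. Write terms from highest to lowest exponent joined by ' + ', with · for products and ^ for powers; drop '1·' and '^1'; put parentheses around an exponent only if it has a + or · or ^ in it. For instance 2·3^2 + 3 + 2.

step 0: 5 = 2^2 + 1; sub 3 for 2: 3^3 + 1; = 28; G_1 = 28−1 = 27
step 1: 27 = 3^3; sub 4 for 3: 4^4; = 256; G_2 = 256−1 = 255

3^3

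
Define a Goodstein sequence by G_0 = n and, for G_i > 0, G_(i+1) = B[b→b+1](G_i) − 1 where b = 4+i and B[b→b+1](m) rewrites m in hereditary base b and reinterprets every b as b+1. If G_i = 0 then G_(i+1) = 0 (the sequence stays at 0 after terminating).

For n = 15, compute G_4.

23

15 —HB4→ 3·4 + 3 —bump→ 3·5 + 3 = 18 —(−1)→ 17
17 —HB5→ 3·5 + 2 —bump→ 3·6 + 2 = 20 —(−1)→ 19
19 —HB6→ 3·6 + 1 —bump→ 3·7 + 1 = 22 —(−1)→ 21
21 —HB7→ 3·7 —bump→ 3·8 = 24 —(−1)→ 23
23 —HB8→ 2·8 + 7 —bump→ 2·9 + 7 = 25 —(−1)→ 24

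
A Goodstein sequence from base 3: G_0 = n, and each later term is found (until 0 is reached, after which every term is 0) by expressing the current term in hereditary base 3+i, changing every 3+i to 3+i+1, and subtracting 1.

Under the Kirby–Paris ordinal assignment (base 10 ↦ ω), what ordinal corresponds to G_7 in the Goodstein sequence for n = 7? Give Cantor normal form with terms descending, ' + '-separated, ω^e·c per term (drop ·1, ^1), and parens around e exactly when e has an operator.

base 3: 7 = 2·3 + 1; at 4: 2·4 + 1 = 9; next = 8
base 4: 8 = 2·4; at 5: 2·5 = 10; next = 9
base 5: 9 = 5 + 4; at 6: 6 + 4 = 10; next = 9
base 6: 9 = 6 + 3; at 7: 7 + 3 = 10; next = 9
base 7: 9 = 7 + 2; at 8: 8 + 2 = 10; next = 9
base 8: 9 = 8 + 1; at 9: 9 + 1 = 10; next = 9
base 9: 9 = 9; at 10: 10 = 10; next = 9
base 10: 9 = 9; at 11: 9 = 9; next = 8

9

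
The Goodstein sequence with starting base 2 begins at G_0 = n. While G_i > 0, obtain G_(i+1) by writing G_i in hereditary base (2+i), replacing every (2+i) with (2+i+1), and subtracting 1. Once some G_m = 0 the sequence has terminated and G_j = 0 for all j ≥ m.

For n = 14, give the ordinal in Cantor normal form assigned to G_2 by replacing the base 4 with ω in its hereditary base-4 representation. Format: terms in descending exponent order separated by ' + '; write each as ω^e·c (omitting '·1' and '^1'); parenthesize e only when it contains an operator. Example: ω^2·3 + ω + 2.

ω^(ω + 1) + ω^ω + 1

step 0: 14 = 2^(2 + 1) + 2^2 + 2; sub 3 for 2: 3^(3 + 1) + 3^3 + 3; = 111; G_1 = 111−1 = 110
step 1: 110 = 3^(3 + 1) + 3^3 + 2; sub 4 for 3: 4^(4 + 1) + 4^4 + 2; = 1282; G_2 = 1282−1 = 1281
step 2: 1281 = 4^(4 + 1) + 4^4 + 1; sub 5 for 4: 5^(5 + 1) + 5^5 + 1; = 18751; G_3 = 18751−1 = 18750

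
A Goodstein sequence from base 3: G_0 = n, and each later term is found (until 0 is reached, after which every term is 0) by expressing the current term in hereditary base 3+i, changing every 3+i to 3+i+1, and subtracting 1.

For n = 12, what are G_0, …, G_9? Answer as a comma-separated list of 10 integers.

base 3: 12 = 3^2 + 3; at 4: 4^2 + 4 = 20; next = 19
base 4: 19 = 4^2 + 3; at 5: 5^2 + 3 = 28; next = 27
base 5: 27 = 5^2 + 2; at 6: 6^2 + 2 = 38; next = 37
base 6: 37 = 6^2 + 1; at 7: 7^2 + 1 = 50; next = 49
base 7: 49 = 7^2; at 8: 8^2 = 64; next = 63
base 8: 63 = 7·8 + 7; at 9: 7·9 + 7 = 70; next = 69
base 9: 69 = 7·9 + 6; at 10: 7·10 + 6 = 76; next = 75
base 10: 75 = 7·10 + 5; at 11: 7·11 + 5 = 82; next = 81
base 11: 81 = 7·11 + 4; at 12: 7·12 + 4 = 88; next = 87

12, 19, 27, 37, 49, 63, 69, 75, 81, 87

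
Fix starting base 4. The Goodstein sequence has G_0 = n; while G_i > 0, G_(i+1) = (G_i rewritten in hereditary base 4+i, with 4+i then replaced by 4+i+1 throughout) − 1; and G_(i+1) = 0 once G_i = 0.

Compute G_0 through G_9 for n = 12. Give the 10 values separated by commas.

G_0 = 12. HB_4(12) = 3·4. Bump = 15. G_1 = 14.
G_1 = 14. HB_5(14) = 2·5 + 4. Bump = 16. G_2 = 15.
G_2 = 15. HB_6(15) = 2·6 + 3. Bump = 17. G_3 = 16.
G_3 = 16. HB_7(16) = 2·7 + 2. Bump = 18. G_4 = 17.
G_4 = 17. HB_8(17) = 2·8 + 1. Bump = 19. G_5 = 18.
G_5 = 18. HB_9(18) = 2·9. Bump = 20. G_6 = 19.
G_6 = 19. HB_10(19) = 10 + 9. Bump = 20. G_7 = 19.
G_7 = 19. HB_11(19) = 11 + 8. Bump = 20. G_8 = 19.
G_8 = 19. HB_12(19) = 12 + 7. Bump = 20. G_9 = 19.

12, 14, 15, 16, 17, 18, 19, 19, 19, 19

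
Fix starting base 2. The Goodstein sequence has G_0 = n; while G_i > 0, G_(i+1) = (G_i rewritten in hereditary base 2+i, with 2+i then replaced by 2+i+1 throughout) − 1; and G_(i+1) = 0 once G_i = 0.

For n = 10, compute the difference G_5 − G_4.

G_0 = 10. HB_2(10) = 2^(2 + 1) + 2. Bump = 84. G_1 = 83.
G_1 = 83. HB_3(83) = 3^(3 + 1) + 2. Bump = 1026. G_2 = 1025.
G_2 = 1025. HB_4(1025) = 4^(4 + 1) + 1. Bump = 15626. G_3 = 15625.
G_3 = 15625. HB_5(15625) = 5^(5 + 1). Bump = 279936. G_4 = 279935.
G_4 = 279935. HB_6(279935) = 5·6^6 + 5·6^5 + 5·6^4 + 5·6^3 + 5·6^2 + 5·6 + 5. Bump = 4215755. G_5 = 4215754.

3935819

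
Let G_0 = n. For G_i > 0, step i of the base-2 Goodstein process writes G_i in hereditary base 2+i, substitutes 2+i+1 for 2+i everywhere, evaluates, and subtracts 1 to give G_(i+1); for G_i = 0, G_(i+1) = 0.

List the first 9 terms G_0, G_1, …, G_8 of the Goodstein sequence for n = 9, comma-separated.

9, 81, 1023, 9842, 140743, 2471826, 50333399, 1162263921, 30000003325

(0) 9|_2 = 2^(2 + 1) + 1 ↦ 3^(3 + 1) + 1|_3 = 82 ⇒ 81
(1) 81|_3 = 3^(3 + 1) ↦ 4^(4 + 1)|_4 = 1024 ⇒ 1023
(2) 1023|_4 = 3·4^4 + 3·4^3 + 3·4^2 + 3·4 + 3 ↦ 3·5^5 + 3·5^3 + 3·5^2 + 3·5 + 3|_5 = 9843 ⇒ 9842
(3) 9842|_5 = 3·5^5 + 3·5^3 + 3·5^2 + 3·5 + 2 ↦ 3·6^6 + 3·6^3 + 3·6^2 + 3·6 + 2|_6 = 140744 ⇒ 140743
(4) 140743|_6 = 3·6^6 + 3·6^3 + 3·6^2 + 3·6 + 1 ↦ 3·7^7 + 3·7^3 + 3·7^2 + 3·7 + 1|_7 = 2471827 ⇒ 2471826
(5) 2471826|_7 = 3·7^7 + 3·7^3 + 3·7^2 + 3·7 ↦ 3·8^8 + 3·8^3 + 3·8^2 + 3·8|_8 = 50333400 ⇒ 50333399
(6) 50333399|_8 = 3·8^8 + 3·8^3 + 3·8^2 + 2·8 + 7 ↦ 3·9^9 + 3·9^3 + 3·9^2 + 2·9 + 7|_9 = 1162263922 ⇒ 1162263921
(7) 1162263921|_9 = 3·9^9 + 3·9^3 + 3·9^2 + 2·9 + 6 ↦ 3·10^10 + 3·10^3 + 3·10^2 + 2·10 + 6|_10 = 30000003326 ⇒ 30000003325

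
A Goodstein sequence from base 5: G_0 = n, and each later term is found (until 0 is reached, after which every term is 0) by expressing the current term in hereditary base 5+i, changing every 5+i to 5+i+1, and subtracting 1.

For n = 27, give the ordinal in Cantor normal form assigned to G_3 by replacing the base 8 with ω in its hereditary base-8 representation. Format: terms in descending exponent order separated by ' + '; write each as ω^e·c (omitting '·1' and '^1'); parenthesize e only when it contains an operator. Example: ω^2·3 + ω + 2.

ω·7 + 7

base 5: 27 = 5^2 + 2; at 6: 6^2 + 2 = 38; next = 37
base 6: 37 = 6^2 + 1; at 7: 7^2 + 1 = 50; next = 49
base 7: 49 = 7^2; at 8: 8^2 = 64; next = 63
base 8: 63 = 7·8 + 7; at 9: 7·9 + 7 = 70; next = 69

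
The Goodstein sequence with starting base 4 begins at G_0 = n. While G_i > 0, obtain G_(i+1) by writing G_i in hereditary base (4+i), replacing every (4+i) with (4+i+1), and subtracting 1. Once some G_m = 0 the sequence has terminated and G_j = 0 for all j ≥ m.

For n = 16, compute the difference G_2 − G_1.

G_0=16  [base 4] 4^2  →[4↦5]→  5^2 = 25  −1 ⇒ G_1=24
G_1=24  [base 5] 4·5 + 4  →[5↦6]→  4·6 + 4 = 28  −1 ⇒ G_2=27

3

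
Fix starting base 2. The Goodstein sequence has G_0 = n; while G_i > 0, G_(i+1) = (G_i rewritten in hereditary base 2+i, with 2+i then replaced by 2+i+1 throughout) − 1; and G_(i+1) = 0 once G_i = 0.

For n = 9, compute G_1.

81

i=0: 9 = 2^(2 + 1) + 1 (b=2); 2→3: 3^(3 + 1) + 1 = 82; 82−1 = 81
i=1: 81 = 3^(3 + 1) (b=3); 3→4: 4^(4 + 1) = 1024; 1024−1 = 1023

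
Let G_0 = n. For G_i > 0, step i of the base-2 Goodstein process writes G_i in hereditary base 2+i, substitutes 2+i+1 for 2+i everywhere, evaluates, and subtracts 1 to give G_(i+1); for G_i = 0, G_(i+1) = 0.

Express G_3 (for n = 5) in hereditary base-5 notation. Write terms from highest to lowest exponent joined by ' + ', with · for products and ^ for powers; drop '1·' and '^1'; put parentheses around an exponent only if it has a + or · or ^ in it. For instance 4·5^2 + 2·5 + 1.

G_0 = 5. HB_2(5) = 2^2 + 1. Bump = 28. G_1 = 27.
G_1 = 27. HB_3(27) = 3^3. Bump = 256. G_2 = 255.
G_2 = 255. HB_4(255) = 3·4^3 + 3·4^2 + 3·4 + 3. Bump = 468. G_3 = 467.
G_3 = 467. HB_5(467) = 3·5^3 + 3·5^2 + 3·5 + 2. Bump = 776. G_4 = 775.

3·5^3 + 3·5^2 + 3·5 + 2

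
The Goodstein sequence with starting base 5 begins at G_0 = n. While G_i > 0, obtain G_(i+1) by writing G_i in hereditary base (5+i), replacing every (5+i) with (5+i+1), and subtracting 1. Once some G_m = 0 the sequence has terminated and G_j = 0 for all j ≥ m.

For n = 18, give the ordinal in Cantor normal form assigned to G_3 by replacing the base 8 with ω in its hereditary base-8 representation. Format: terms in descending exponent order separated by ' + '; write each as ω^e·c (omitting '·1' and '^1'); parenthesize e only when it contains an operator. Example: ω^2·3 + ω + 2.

(0) 18|_5 = 3·5 + 3 ↦ 3·6 + 3|_6 = 21 ⇒ 20
(1) 20|_6 = 3·6 + 2 ↦ 3·7 + 2|_7 = 23 ⇒ 22
(2) 22|_7 = 3·7 + 1 ↦ 3·8 + 1|_8 = 25 ⇒ 24

ω·3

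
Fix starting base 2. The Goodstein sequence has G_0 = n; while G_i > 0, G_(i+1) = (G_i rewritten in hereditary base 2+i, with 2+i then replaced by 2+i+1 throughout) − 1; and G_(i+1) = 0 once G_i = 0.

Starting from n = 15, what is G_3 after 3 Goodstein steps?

base 2: 15 = 2^(2 + 1) + 2^2 + 2 + 1; at 3: 3^(3 + 1) + 3^3 + 3 + 1 = 112; next = 111
base 3: 111 = 3^(3 + 1) + 3^3 + 3; at 4: 4^(4 + 1) + 4^4 + 4 = 1284; next = 1283
base 4: 1283 = 4^(4 + 1) + 4^4 + 3; at 5: 5^(5 + 1) + 5^5 + 3 = 18753; next = 18752
base 5: 18752 = 5^(5 + 1) + 5^5 + 2; at 6: 6^(6 + 1) + 6^6 + 2 = 326594; next = 326593

18752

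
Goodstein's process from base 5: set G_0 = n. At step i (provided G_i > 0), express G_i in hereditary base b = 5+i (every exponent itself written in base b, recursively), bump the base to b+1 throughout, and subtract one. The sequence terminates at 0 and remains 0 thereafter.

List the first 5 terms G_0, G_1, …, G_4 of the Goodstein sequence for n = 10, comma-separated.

base 5: 10 = 2·5; at 6: 2·6 = 12; next = 11
base 6: 11 = 6 + 5; at 7: 7 + 5 = 12; next = 11
base 7: 11 = 7 + 4; at 8: 8 + 4 = 12; next = 11
base 8: 11 = 8 + 3; at 9: 9 + 3 = 12; next = 11

10, 11, 11, 11, 11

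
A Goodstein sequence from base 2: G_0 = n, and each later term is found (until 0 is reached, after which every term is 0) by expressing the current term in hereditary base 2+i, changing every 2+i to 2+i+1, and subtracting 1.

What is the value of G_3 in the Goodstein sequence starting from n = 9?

9842

G_0 = 9. HB_2(9) = 2^(2 + 1) + 1. Bump = 82. G_1 = 81.
G_1 = 81. HB_3(81) = 3^(3 + 1). Bump = 1024. G_2 = 1023.
G_2 = 1023. HB_4(1023) = 3·4^4 + 3·4^3 + 3·4^2 + 3·4 + 3. Bump = 9843. G_3 = 9842.
G_3 = 9842. HB_5(9842) = 3·5^5 + 3·5^3 + 3·5^2 + 3·5 + 2. Bump = 140744. G_4 = 140743.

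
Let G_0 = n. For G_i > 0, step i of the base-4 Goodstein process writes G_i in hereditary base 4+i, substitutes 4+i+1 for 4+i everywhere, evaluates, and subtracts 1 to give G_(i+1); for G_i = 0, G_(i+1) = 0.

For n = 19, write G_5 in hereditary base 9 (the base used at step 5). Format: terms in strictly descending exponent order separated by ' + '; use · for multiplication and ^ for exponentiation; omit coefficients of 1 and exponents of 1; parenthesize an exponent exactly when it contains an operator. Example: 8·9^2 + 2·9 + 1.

7·9 + 6

G_0=19  [base 4] 4^2 + 3  →[4↦5]→  5^2 + 3 = 28  −1 ⇒ G_1=27
G_1=27  [base 5] 5^2 + 2  →[5↦6]→  6^2 + 2 = 38  −1 ⇒ G_2=37
G_2=37  [base 6] 6^2 + 1  →[6↦7]→  7^2 + 1 = 50  −1 ⇒ G_3=49
G_3=49  [base 7] 7^2  →[7↦8]→  8^2 = 64  −1 ⇒ G_4=63
G_4=63  [base 8] 7·8 + 7  →[8↦9]→  7·9 + 7 = 70  −1 ⇒ G_5=69
G_5=69  [base 9] 7·9 + 6  →[9↦10]→  7·10 + 6 = 76  −1 ⇒ G_6=75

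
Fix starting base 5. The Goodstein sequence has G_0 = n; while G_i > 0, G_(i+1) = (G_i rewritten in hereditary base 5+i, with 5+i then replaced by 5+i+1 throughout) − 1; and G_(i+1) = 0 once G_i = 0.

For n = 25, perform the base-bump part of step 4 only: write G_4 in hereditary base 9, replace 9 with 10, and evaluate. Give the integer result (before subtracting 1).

52

i=0: 25 = 5^2 (b=5); 5→6: 6^2 = 36; 36−1 = 35
i=1: 35 = 5·6 + 5 (b=6); 6→7: 5·7 + 5 = 40; 40−1 = 39
i=2: 39 = 5·7 + 4 (b=7); 7→8: 5·8 + 4 = 44; 44−1 = 43
i=3: 43 = 5·8 + 3 (b=8); 8→9: 5·9 + 3 = 48; 48−1 = 47
i=4: 47 = 5·9 + 2 (b=9); 9→10: 5·10 + 2 = 52; 52−1 = 51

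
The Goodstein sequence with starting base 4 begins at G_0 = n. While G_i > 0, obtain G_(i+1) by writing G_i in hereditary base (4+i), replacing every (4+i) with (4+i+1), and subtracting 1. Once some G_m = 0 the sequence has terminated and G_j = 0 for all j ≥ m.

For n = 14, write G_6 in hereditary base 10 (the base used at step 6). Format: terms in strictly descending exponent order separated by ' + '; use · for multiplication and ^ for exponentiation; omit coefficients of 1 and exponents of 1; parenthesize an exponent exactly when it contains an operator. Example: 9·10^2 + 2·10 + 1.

2·10 + 3

step 0: 14 = 3·4 + 2; sub 5 for 4: 3·5 + 2; = 17; G_1 = 17−1 = 16
step 1: 16 = 3·5 + 1; sub 6 for 5: 3·6 + 1; = 19; G_2 = 19−1 = 18
step 2: 18 = 3·6; sub 7 for 6: 3·7; = 21; G_3 = 21−1 = 20
step 3: 20 = 2·7 + 6; sub 8 for 7: 2·8 + 6; = 22; G_4 = 22−1 = 21
step 4: 21 = 2·8 + 5; sub 9 for 8: 2·9 + 5; = 23; G_5 = 23−1 = 22
step 5: 22 = 2·9 + 4; sub 10 for 9: 2·10 + 4; = 24; G_6 = 24−1 = 23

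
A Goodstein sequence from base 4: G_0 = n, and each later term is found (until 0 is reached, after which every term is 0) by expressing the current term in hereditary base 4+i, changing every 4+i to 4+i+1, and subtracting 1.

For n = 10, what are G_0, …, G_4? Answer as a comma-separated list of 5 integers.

base 4: 10 = 2·4 + 2; at 5: 2·5 + 2 = 12; next = 11
base 5: 11 = 2·5 + 1; at 6: 2·6 + 1 = 13; next = 12
base 6: 12 = 2·6; at 7: 2·7 = 14; next = 13
base 7: 13 = 7 + 6; at 8: 8 + 6 = 14; next = 13

10, 11, 12, 13, 13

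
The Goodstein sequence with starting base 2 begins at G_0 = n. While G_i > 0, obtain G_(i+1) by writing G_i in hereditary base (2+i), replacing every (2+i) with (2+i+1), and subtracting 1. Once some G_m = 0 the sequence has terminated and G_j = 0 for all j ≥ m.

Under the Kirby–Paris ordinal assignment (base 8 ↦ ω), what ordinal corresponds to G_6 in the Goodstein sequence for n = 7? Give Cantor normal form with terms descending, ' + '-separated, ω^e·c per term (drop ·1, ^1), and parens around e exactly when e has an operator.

ω^7·7 + ω^6·7 + ω^5·7 + ω^4·7 + ω^3·7 + ω^2·7 + ω·7 + 7

(0) 7|_2 = 2^2 + 2 + 1 ↦ 3^3 + 3 + 1|_3 = 31 ⇒ 30
(1) 30|_3 = 3^3 + 3 ↦ 4^4 + 4|_4 = 260 ⇒ 259
(2) 259|_4 = 4^4 + 3 ↦ 5^5 + 3|_5 = 3128 ⇒ 3127
(3) 3127|_5 = 5^5 + 2 ↦ 6^6 + 2|_6 = 46658 ⇒ 46657
(4) 46657|_6 = 6^6 + 1 ↦ 7^7 + 1|_7 = 823544 ⇒ 823543
(5) 823543|_7 = 7^7 ↦ 8^8|_8 = 16777216 ⇒ 16777215
(6) 16777215|_8 = 7·8^7 + 7·8^6 + 7·8^5 + 7·8^4 + 7·8^3 + 7·8^2 + 7·8 + 7 ↦ 7·9^7 + 7·9^6 + 7·9^5 + 7·9^4 + 7·9^3 + 7·9^2 + 7·9 + 7|_9 = 37665880 ⇒ 37665879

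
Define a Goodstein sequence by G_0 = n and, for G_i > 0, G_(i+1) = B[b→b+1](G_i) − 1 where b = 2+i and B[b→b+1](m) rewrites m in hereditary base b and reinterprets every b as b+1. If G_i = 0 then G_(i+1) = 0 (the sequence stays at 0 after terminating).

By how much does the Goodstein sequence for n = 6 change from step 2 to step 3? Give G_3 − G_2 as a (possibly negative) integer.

2868

6 —HB2→ 2^2 + 2 —bump→ 3^3 + 3 = 30 —(−1)→ 29
29 —HB3→ 3^3 + 2 —bump→ 4^4 + 2 = 258 —(−1)→ 257
257 —HB4→ 4^4 + 1 —bump→ 5^5 + 1 = 3126 —(−1)→ 3125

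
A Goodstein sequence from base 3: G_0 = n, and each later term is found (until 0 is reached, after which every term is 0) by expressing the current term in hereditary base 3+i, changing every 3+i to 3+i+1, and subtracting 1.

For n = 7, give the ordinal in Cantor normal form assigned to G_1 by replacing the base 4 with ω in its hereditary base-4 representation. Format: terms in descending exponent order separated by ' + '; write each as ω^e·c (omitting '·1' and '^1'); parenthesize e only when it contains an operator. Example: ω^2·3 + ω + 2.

G_0=7  [base 3] 2·3 + 1  →[3↦4]→  2·4 + 1 = 9  −1 ⇒ G_1=8
G_1=8  [base 4] 2·4  →[4↦5]→  2·5 = 10  −1 ⇒ G_2=9

ω·2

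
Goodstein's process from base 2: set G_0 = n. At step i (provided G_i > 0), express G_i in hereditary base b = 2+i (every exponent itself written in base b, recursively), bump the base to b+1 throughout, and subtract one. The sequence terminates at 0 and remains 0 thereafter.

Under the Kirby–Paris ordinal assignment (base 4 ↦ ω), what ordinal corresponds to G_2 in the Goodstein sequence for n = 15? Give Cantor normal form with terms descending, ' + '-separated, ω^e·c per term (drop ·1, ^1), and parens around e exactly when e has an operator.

ω^(ω + 1) + ω^ω + 3

[0] 15 ≡ 2^(2 + 1) + 2^2 + 2 + 1 (base 2). Lift 3: 112. −1: 111.
[1] 111 ≡ 3^(3 + 1) + 3^3 + 3 (base 3). Lift 4: 1284. −1: 1283.
[2] 1283 ≡ 4^(4 + 1) + 4^4 + 3 (base 4). Lift 5: 18753. −1: 18752.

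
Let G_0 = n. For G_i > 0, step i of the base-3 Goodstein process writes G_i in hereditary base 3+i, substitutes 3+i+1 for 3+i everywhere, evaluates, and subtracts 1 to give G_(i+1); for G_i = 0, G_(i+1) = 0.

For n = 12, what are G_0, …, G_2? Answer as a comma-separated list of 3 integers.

12, 19, 27

base 3: 12 = 3^2 + 3; at 4: 4^2 + 4 = 20; next = 19
base 4: 19 = 4^2 + 3; at 5: 5^2 + 3 = 28; next = 27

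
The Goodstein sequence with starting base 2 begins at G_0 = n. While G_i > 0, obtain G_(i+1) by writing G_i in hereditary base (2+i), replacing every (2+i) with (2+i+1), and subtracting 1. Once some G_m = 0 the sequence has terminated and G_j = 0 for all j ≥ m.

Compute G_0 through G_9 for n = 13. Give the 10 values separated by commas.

13, 108, 1279, 16092, 280711, 5765998, 134219479, 3486786855, 100000003325, 3138428381103

step 0: 13 = 2^(2 + 1) + 2^2 + 1; sub 3 for 2: 3^(3 + 1) + 3^3 + 1; = 109; G_1 = 109−1 = 108
step 1: 108 = 3^(3 + 1) + 3^3; sub 4 for 3: 4^(4 + 1) + 4^4; = 1280; G_2 = 1280−1 = 1279
step 2: 1279 = 4^(4 + 1) + 3·4^3 + 3·4^2 + 3·4 + 3; sub 5 for 4: 5^(5 + 1) + 3·5^3 + 3·5^2 + 3·5 + 3; = 16093; G_3 = 16093−1 = 16092
step 3: 16092 = 5^(5 + 1) + 3·5^3 + 3·5^2 + 3·5 + 2; sub 6 for 5: 6^(6 + 1) + 3·6^3 + 3·6^2 + 3·6 + 2; = 280712; G_4 = 280712−1 = 280711
step 4: 280711 = 6^(6 + 1) + 3·6^3 + 3·6^2 + 3·6 + 1; sub 7 for 6: 7^(7 + 1) + 3·7^3 + 3·7^2 + 3·7 + 1; = 5765999; G_5 = 5765999−1 = 5765998
step 5: 5765998 = 7^(7 + 1) + 3·7^3 + 3·7^2 + 3·7; sub 8 for 7: 8^(8 + 1) + 3·8^3 + 3·8^2 + 3·8; = 134219480; G_6 = 134219480−1 = 134219479
step 6: 134219479 = 8^(8 + 1) + 3·8^3 + 3·8^2 + 2·8 + 7; sub 9 for 8: 9^(9 + 1) + 3·9^3 + 3·9^2 + 2·9 + 7; = 3486786856; G_7 = 3486786856−1 = 3486786855
step 7: 3486786855 = 9^(9 + 1) + 3·9^3 + 3·9^2 + 2·9 + 6; sub 10 for 9: 10^(10 + 1) + 3·10^3 + 3·10^2 + 2·10 + 6; = 100000003326; G_8 = 100000003326−1 = 100000003325
step 8: 100000003325 = 10^(10 + 1) + 3·10^3 + 3·10^2 + 2·10 + 5; sub 11 for 10: 11^(11 + 1) + 3·11^3 + 3·11^2 + 2·11 + 5; = 3138428381104; G_9 = 3138428381104−1 = 3138428381103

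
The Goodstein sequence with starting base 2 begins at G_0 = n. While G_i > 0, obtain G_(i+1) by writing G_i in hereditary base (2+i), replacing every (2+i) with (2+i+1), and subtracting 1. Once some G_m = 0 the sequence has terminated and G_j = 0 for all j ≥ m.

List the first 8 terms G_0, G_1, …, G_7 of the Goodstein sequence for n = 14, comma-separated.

step 0: 14 = 2^(2 + 1) + 2^2 + 2; sub 3 for 2: 3^(3 + 1) + 3^3 + 3; = 111; G_1 = 111−1 = 110
step 1: 110 = 3^(3 + 1) + 3^3 + 2; sub 4 for 3: 4^(4 + 1) + 4^4 + 2; = 1282; G_2 = 1282−1 = 1281
step 2: 1281 = 4^(4 + 1) + 4^4 + 1; sub 5 for 4: 5^(5 + 1) + 5^5 + 1; = 18751; G_3 = 18751−1 = 18750
step 3: 18750 = 5^(5 + 1) + 5^5; sub 6 for 5: 6^(6 + 1) + 6^6; = 326592; G_4 = 326592−1 = 326591
step 4: 326591 = 6^(6 + 1) + 5·6^5 + 5·6^4 + 5·6^3 + 5·6^2 + 5·6 + 5; sub 7 for 6: 7^(7 + 1) + 5·7^5 + 5·7^4 + 5·7^3 + 5·7^2 + 5·7 + 5; = 5862841; G_5 = 5862841−1 = 5862840
step 5: 5862840 = 7^(7 + 1) + 5·7^5 + 5·7^4 + 5·7^3 + 5·7^2 + 5·7 + 4; sub 8 for 7: 8^(8 + 1) + 5·8^5 + 5·8^4 + 5·8^3 + 5·8^2 + 5·8 + 4; = 134404972; G_6 = 134404972−1 = 134404971
step 6: 134404971 = 8^(8 + 1) + 5·8^5 + 5·8^4 + 5·8^3 + 5·8^2 + 5·8 + 3; sub 9 for 8: 9^(9 + 1) + 5·9^5 + 5·9^4 + 5·9^3 + 5·9^2 + 5·9 + 3; = 3487116549; G_7 = 3487116549−1 = 3487116548

14, 110, 1281, 18750, 326591, 5862840, 134404971, 3487116548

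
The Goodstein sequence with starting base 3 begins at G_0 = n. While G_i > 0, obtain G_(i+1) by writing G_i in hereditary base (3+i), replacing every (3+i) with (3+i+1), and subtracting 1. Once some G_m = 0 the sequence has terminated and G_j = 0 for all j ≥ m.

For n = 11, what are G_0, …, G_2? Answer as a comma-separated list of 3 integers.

11, 17, 25

G_0=11  [base 3] 3^2 + 2  →[3↦4]→  4^2 + 2 = 18  −1 ⇒ G_1=17
G_1=17  [base 4] 4^2 + 1  →[4↦5]→  5^2 + 1 = 26  −1 ⇒ G_2=25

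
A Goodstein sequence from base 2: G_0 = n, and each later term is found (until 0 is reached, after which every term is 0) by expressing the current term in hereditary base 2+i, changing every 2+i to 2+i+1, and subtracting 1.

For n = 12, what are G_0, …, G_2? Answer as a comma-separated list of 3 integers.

12, 107, 1065

(0) 12|_2 = 2^(2 + 1) + 2^2 ↦ 3^(3 + 1) + 3^3|_3 = 108 ⇒ 107
(1) 107|_3 = 3^(3 + 1) + 2·3^2 + 2·3 + 2 ↦ 4^(4 + 1) + 2·4^2 + 2·4 + 2|_4 = 1066 ⇒ 1065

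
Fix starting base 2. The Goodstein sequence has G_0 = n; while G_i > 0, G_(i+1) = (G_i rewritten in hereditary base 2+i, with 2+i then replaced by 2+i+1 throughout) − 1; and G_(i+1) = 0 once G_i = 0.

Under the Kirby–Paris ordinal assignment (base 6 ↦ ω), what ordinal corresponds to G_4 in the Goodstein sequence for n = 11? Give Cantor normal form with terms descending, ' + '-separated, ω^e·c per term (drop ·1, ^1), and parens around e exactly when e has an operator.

11 —HB2→ 2^(2 + 1) + 2 + 1 —bump→ 3^(3 + 1) + 3 + 1 = 85 —(−1)→ 84
84 —HB3→ 3^(3 + 1) + 3 —bump→ 4^(4 + 1) + 4 = 1028 —(−1)→ 1027
1027 —HB4→ 4^(4 + 1) + 3 —bump→ 5^(5 + 1) + 3 = 15628 —(−1)→ 15627
15627 —HB5→ 5^(5 + 1) + 2 —bump→ 6^(6 + 1) + 2 = 279938 —(−1)→ 279937
279937 —HB6→ 6^(6 + 1) + 1 —bump→ 7^(7 + 1) + 1 = 5764802 —(−1)→ 5764801

ω^(ω + 1) + 1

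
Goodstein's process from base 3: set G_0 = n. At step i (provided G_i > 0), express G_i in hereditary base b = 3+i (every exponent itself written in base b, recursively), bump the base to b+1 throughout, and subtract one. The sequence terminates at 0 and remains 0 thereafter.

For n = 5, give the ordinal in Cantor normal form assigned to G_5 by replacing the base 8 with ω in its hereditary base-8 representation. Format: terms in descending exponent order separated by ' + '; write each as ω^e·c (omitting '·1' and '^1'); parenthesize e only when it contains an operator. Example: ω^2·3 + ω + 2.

3

(0) 5|_3 = 3 + 2 ↦ 4 + 2|_4 = 6 ⇒ 5
(1) 5|_4 = 4 + 1 ↦ 5 + 1|_5 = 6 ⇒ 5
(2) 5|_5 = 5 ↦ 6|_6 = 6 ⇒ 5
(3) 5|_6 = 5 ↦ 5|_7 = 5 ⇒ 4
(4) 4|_7 = 4 ↦ 4|_8 = 4 ⇒ 3
(5) 3|_8 = 3 ↦ 3|_9 = 3 ⇒ 2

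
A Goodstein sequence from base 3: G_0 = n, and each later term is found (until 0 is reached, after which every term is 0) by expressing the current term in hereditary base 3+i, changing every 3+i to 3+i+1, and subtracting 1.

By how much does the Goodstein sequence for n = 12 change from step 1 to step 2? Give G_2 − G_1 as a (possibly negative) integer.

8

step 0: 12 = 3^2 + 3; sub 4 for 3: 4^2 + 4; = 20; G_1 = 20−1 = 19
step 1: 19 = 4^2 + 3; sub 5 for 4: 5^2 + 3; = 28; G_2 = 28−1 = 27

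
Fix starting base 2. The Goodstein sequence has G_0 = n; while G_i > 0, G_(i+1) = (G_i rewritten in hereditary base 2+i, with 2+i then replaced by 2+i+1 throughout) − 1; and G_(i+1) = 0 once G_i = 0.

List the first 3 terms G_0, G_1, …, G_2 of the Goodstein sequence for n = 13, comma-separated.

13, 108, 1279

step 0: 13 = 2^(2 + 1) + 2^2 + 1; sub 3 for 2: 3^(3 + 1) + 3^3 + 1; = 109; G_1 = 109−1 = 108
step 1: 108 = 3^(3 + 1) + 3^3; sub 4 for 3: 4^(4 + 1) + 4^4; = 1280; G_2 = 1280−1 = 1279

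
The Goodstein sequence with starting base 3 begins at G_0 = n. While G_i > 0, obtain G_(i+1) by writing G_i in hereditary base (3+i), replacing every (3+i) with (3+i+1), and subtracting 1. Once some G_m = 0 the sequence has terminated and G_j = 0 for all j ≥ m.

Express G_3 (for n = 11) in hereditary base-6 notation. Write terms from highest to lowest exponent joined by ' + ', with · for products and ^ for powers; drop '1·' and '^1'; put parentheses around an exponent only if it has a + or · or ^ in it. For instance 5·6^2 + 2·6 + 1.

G_0 = 11. HB_3(11) = 3^2 + 2. Bump = 18. G_1 = 17.
G_1 = 17. HB_4(17) = 4^2 + 1. Bump = 26. G_2 = 25.
G_2 = 25. HB_5(25) = 5^2. Bump = 36. G_3 = 35.
G_3 = 35. HB_6(35) = 5·6 + 5. Bump = 40. G_4 = 39.

5·6 + 5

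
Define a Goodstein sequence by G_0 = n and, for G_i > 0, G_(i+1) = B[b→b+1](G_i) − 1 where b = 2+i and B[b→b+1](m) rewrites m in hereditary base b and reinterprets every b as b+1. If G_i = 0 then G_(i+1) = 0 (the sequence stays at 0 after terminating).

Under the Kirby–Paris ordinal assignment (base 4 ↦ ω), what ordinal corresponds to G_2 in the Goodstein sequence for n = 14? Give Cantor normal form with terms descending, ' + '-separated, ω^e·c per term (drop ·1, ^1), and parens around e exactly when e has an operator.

ω^(ω + 1) + ω^ω + 1

G_0=14  [base 2] 2^(2 + 1) + 2^2 + 2  →[2↦3]→  3^(3 + 1) + 3^3 + 3 = 111  −1 ⇒ G_1=110
G_1=110  [base 3] 3^(3 + 1) + 3^3 + 2  →[3↦4]→  4^(4 + 1) + 4^4 + 2 = 1282  −1 ⇒ G_2=1281
G_2=1281  [base 4] 4^(4 + 1) + 4^4 + 1  →[4↦5]→  5^(5 + 1) + 5^5 + 1 = 18751  −1 ⇒ G_3=18750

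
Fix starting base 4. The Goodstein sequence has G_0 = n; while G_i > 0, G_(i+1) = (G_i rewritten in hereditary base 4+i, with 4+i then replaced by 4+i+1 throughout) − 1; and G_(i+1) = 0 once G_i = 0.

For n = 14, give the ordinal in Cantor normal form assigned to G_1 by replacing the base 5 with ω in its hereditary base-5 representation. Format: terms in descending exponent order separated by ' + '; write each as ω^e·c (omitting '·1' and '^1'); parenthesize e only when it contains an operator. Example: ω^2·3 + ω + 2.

14 —HB4→ 3·4 + 2 —bump→ 3·5 + 2 = 17 —(−1)→ 16
16 —HB5→ 3·5 + 1 —bump→ 3·6 + 1 = 19 —(−1)→ 18

ω·3 + 1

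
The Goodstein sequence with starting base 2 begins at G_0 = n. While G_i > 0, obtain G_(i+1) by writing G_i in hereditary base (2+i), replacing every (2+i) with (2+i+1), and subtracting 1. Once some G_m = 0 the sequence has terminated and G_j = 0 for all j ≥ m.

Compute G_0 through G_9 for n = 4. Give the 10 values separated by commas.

4, 26, 41, 60, 83, 109, 139, 173, 211, 253

(0) 4|_2 = 2^2 ↦ 3^3|_3 = 27 ⇒ 26
(1) 26|_3 = 2·3^2 + 2·3 + 2 ↦ 2·4^2 + 2·4 + 2|_4 = 42 ⇒ 41
(2) 41|_4 = 2·4^2 + 2·4 + 1 ↦ 2·5^2 + 2·5 + 1|_5 = 61 ⇒ 60
(3) 60|_5 = 2·5^2 + 2·5 ↦ 2·6^2 + 2·6|_6 = 84 ⇒ 83
(4) 83|_6 = 2·6^2 + 6 + 5 ↦ 2·7^2 + 7 + 5|_7 = 110 ⇒ 109
(5) 109|_7 = 2·7^2 + 7 + 4 ↦ 2·8^2 + 8 + 4|_8 = 140 ⇒ 139
(6) 139|_8 = 2·8^2 + 8 + 3 ↦ 2·9^2 + 9 + 3|_9 = 174 ⇒ 173
(7) 173|_9 = 2·9^2 + 9 + 2 ↦ 2·10^2 + 10 + 2|_10 = 212 ⇒ 211
(8) 211|_10 = 2·10^2 + 10 + 1 ↦ 2·11^2 + 11 + 1|_11 = 254 ⇒ 253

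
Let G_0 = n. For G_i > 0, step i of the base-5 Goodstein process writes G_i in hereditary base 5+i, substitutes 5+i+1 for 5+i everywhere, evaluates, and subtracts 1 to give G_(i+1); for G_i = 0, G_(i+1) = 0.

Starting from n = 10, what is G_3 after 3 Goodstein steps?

11

step 0: 10 = 2·5; sub 6 for 5: 2·6; = 12; G_1 = 12−1 = 11
step 1: 11 = 6 + 5; sub 7 for 6: 7 + 5; = 12; G_2 = 12−1 = 11
step 2: 11 = 7 + 4; sub 8 for 7: 8 + 4; = 12; G_3 = 12−1 = 11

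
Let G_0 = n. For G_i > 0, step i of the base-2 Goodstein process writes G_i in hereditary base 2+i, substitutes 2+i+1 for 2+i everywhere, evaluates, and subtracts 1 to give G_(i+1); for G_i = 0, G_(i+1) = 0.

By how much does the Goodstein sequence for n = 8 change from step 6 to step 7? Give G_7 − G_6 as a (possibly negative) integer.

741286580

G_0 = 8. HB_2(8) = 2^(2 + 1). Bump = 81. G_1 = 80.
G_1 = 80. HB_3(80) = 2·3^3 + 2·3^2 + 2·3 + 2. Bump = 554. G_2 = 553.
G_2 = 553. HB_4(553) = 2·4^4 + 2·4^2 + 2·4 + 1. Bump = 6311. G_3 = 6310.
G_3 = 6310. HB_5(6310) = 2·5^5 + 2·5^2 + 2·5. Bump = 93396. G_4 = 93395.
G_4 = 93395. HB_6(93395) = 2·6^6 + 2·6^2 + 6 + 5. Bump = 1647196. G_5 = 1647195.
G_5 = 1647195. HB_7(1647195) = 2·7^7 + 2·7^2 + 7 + 4. Bump = 33554572. G_6 = 33554571.
G_6 = 33554571. HB_8(33554571) = 2·8^8 + 2·8^2 + 8 + 3. Bump = 774841152. G_7 = 774841151.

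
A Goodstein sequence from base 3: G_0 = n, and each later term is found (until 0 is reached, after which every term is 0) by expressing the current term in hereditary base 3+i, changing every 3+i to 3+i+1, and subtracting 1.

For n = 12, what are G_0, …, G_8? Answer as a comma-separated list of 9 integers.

[0] 12 ≡ 3^2 + 3 (base 3). Lift 4: 20. −1: 19.
[1] 19 ≡ 4^2 + 3 (base 4). Lift 5: 28. −1: 27.
[2] 27 ≡ 5^2 + 2 (base 5). Lift 6: 38. −1: 37.
[3] 37 ≡ 6^2 + 1 (base 6). Lift 7: 50. −1: 49.
[4] 49 ≡ 7^2 (base 7). Lift 8: 64. −1: 63.
[5] 63 ≡ 7·8 + 7 (base 8). Lift 9: 70. −1: 69.
[6] 69 ≡ 7·9 + 6 (base 9). Lift 10: 76. −1: 75.
[7] 75 ≡ 7·10 + 5 (base 10). Lift 11: 82. −1: 81.

12, 19, 27, 37, 49, 63, 69, 75, 81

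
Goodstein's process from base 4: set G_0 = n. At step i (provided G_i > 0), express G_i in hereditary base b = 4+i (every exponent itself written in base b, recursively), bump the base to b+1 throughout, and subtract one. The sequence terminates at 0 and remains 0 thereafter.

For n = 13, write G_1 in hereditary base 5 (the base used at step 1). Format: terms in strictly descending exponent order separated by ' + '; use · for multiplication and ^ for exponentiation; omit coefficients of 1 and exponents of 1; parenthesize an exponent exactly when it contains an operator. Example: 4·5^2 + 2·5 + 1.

3·5

G_0 = 13. HB_4(13) = 3·4 + 1. Bump = 16. G_1 = 15.
G_1 = 15. HB_5(15) = 3·5. Bump = 18. G_2 = 17.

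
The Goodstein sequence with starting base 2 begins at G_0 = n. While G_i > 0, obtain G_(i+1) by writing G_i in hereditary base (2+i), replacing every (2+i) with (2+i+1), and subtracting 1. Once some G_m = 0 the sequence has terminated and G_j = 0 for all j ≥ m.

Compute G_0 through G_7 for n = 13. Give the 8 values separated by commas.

13, 108, 1279, 16092, 280711, 5765998, 134219479, 3486786855

i=0: 13 = 2^(2 + 1) + 2^2 + 1 (b=2); 2→3: 3^(3 + 1) + 3^3 + 1 = 109; 109−1 = 108
i=1: 108 = 3^(3 + 1) + 3^3 (b=3); 3→4: 4^(4 + 1) + 4^4 = 1280; 1280−1 = 1279
i=2: 1279 = 4^(4 + 1) + 3·4^3 + 3·4^2 + 3·4 + 3 (b=4); 4→5: 5^(5 + 1) + 3·5^3 + 3·5^2 + 3·5 + 3 = 16093; 16093−1 = 16092
i=3: 16092 = 5^(5 + 1) + 3·5^3 + 3·5^2 + 3·5 + 2 (b=5); 5→6: 6^(6 + 1) + 3·6^3 + 3·6^2 + 3·6 + 2 = 280712; 280712−1 = 280711
i=4: 280711 = 6^(6 + 1) + 3·6^3 + 3·6^2 + 3·6 + 1 (b=6); 6→7: 7^(7 + 1) + 3·7^3 + 3·7^2 + 3·7 + 1 = 5765999; 5765999−1 = 5765998
i=5: 5765998 = 7^(7 + 1) + 3·7^3 + 3·7^2 + 3·7 (b=7); 7→8: 8^(8 + 1) + 3·8^3 + 3·8^2 + 3·8 = 134219480; 134219480−1 = 134219479
i=6: 134219479 = 8^(8 + 1) + 3·8^3 + 3·8^2 + 2·8 + 7 (b=8); 8→9: 9^(9 + 1) + 3·9^3 + 3·9^2 + 2·9 + 7 = 3486786856; 3486786856−1 = 3486786855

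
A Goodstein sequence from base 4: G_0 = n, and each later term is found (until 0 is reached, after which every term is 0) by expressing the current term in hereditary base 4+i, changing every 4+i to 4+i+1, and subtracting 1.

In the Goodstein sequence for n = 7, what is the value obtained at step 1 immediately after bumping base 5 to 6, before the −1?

8

7 —HB4→ 4 + 3 —bump→ 5 + 3 = 8 —(−1)→ 7
7 —HB5→ 5 + 2 —bump→ 6 + 2 = 8 —(−1)→ 7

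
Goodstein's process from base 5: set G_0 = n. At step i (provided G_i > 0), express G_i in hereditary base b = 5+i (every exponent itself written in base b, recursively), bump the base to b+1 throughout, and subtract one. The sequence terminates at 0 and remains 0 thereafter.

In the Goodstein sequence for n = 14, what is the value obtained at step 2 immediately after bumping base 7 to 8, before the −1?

18

i=0: 14 = 2·5 + 4 (b=5); 5→6: 2·6 + 4 = 16; 16−1 = 15
i=1: 15 = 2·6 + 3 (b=6); 6→7: 2·7 + 3 = 17; 17−1 = 16
i=2: 16 = 2·7 + 2 (b=7); 7→8: 2·8 + 2 = 18; 18−1 = 17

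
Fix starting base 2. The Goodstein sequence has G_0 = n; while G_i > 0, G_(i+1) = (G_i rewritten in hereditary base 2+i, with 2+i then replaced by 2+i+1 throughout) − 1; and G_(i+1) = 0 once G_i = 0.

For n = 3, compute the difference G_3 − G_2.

-1

G_0 = 3. HB_2(3) = 2 + 1. Bump = 4. G_1 = 3.
G_1 = 3. HB_3(3) = 3. Bump = 4. G_2 = 3.
G_2 = 3. HB_4(3) = 3. Bump = 3. G_3 = 2.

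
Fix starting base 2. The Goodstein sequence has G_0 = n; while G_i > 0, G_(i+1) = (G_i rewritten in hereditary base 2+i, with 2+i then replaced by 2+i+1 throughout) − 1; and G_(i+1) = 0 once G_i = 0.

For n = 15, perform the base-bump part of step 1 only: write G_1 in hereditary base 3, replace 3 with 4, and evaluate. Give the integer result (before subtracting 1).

G_0 = 15. HB_2(15) = 2^(2 + 1) + 2^2 + 2 + 1. Bump = 112. G_1 = 111.
G_1 = 111. HB_3(111) = 3^(3 + 1) + 3^3 + 3. Bump = 1284. G_2 = 1283.

1284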